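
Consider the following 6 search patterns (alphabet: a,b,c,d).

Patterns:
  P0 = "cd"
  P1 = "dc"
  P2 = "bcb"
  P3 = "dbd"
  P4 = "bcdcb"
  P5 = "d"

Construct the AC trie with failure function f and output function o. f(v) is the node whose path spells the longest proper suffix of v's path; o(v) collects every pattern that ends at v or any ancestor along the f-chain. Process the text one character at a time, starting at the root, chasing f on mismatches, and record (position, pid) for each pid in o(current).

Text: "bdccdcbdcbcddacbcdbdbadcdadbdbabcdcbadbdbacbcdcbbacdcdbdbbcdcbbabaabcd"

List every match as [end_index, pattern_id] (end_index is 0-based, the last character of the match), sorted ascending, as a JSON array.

Build automaton:
Trie nodes:
  n0 'ε': b→5 c→1 d→3
  n1 'c': d→2
  n2 'cd': ·  ←P0
  n3 'd': b→8 c→4  ←P5
  n4 'dc': ·  ←P1
  n5 'b': c→6
  n6 'bc': b→7 d→10
  n7 'bcb': ·  ←P2
  n8 'db': d→9
  n9 'dbd': ·  ←P3
  n10 'bcd': c→11
  n11 'bcdc': b→12
  n12 'bcdcb': ·  ←P4

Failure links (BFS by depth):
  fail(1) 'c': from fail(0)=0 chase 'c': 0 ⇒ 0;  out=∅∪out(0)=∅
  fail(3) 'd': from fail(0)=0 chase 'd': 0 ⇒ 0;  out={5}∪out(0)={5}
  fail(5) 'b': from fail(0)=0 chase 'b': 0 ⇒ 0;  out=∅∪out(0)=∅
  fail(2) 'cd': from fail(1)=0 chase 'd': 0 ⇒ 3;  out={0}∪out(3)={0,5}
  fail(4) 'dc': from fail(3)=0 chase 'c': 0 ⇒ 1;  out={1}∪out(1)={1}
  fail(6) 'bc': from fail(5)=0 chase 'c': 0 ⇒ 1;  out=∅∪out(1)=∅
  fail(8) 'db': from fail(3)=0 chase 'b': 0 ⇒ 5;  out=∅∪out(5)=∅
  fail(7) 'bcb': from fail(6)=1 chase 'b': 1→0 ⇒ 5;  out={2}∪out(5)={2}
  fail(9) 'dbd': from fail(8)=5 chase 'd': 5→0 ⇒ 3;  out={3}∪out(3)={3,5}
  fail(10) 'bcd': from fail(6)=1 chase 'd': 1 ⇒ 2;  out=∅∪out(2)={0,5}
  fail(11) 'bcdc': from fail(10)=2 chase 'c': 2→3 ⇒ 4;  out=∅∪out(4)={1}
  fail(12) 'bcdcb': from fail(11)=4 chase 'b': 4→1→0 ⇒ 5;  out={4}∪out(5)={4}

Scan:
[0] read 'b'  n0⇒n5
[1] read 'd'  n5⇒n3 (via fail)  ** P5@[1:1]
[2] read 'c'  n3⇒n4  ** P1@[1:2]
[3] read 'c'  n4⇒n1 (via fail)
[4] read 'd'  n1⇒n2  ** P0@[3:4],P5@[4:4]
[5] read 'c'  n2⇒n4 (via fail)  ** P1@[4:5]
[6] read 'b'  n4⇒n5 (via fail)
[7] read 'd'  n5⇒n3 (via fail)  ** P5@[7:7]
[8] read 'c'  n3⇒n4  ** P1@[7:8]
[9] read 'b'  n4⇒n5 (via fail)
[10] read 'c'  n5⇒n6
[11] read 'd'  n6⇒n10  ** P0@[10:11],P5@[11:11]
[12] read 'd'  n10⇒n3 (via fail)  ** P5@[12:12]
[13] read 'a'  n3⇒n0 (via fail)
[14] read 'c'  n0⇒n1
[15] read 'b'  n1⇒n5 (via fail)
[16] read 'c'  n5⇒n6
[17] read 'd'  n6⇒n10  ** P0@[16:17],P5@[17:17]
[18] read 'b'  n10⇒n8 (via fail)
[19] read 'd'  n8⇒n9  ** P3@[17:19],P5@[19:19]
[20] read 'b'  n9⇒n8 (via fail)
[21] read 'a'  n8⇒n0 (via fail)
[22] read 'd'  n0⇒n3  ** P5@[22:22]
[23] read 'c'  n3⇒n4  ** P1@[22:23]
[24] read 'd'  n4⇒n2 (via fail)  ** P0@[23:24],P5@[24:24]
[25] read 'a'  n2⇒n0 (via fail)
[26] read 'd'  n0⇒n3  ** P5@[26:26]
[27] read 'b'  n3⇒n8
[28] read 'd'  n8⇒n9  ** P3@[26:28],P5@[28:28]
[29] read 'b'  n9⇒n8 (via fail)
[30] read 'a'  n8⇒n0 (via fail)
[31] read 'b'  n0⇒n5
[32] read 'c'  n5⇒n6
[33] read 'd'  n6⇒n10  ** P0@[32:33],P5@[33:33]
[34] read 'c'  n10⇒n11  ** P1@[33:34]
[35] read 'b'  n11⇒n12  ** P4@[31:35]
[36] read 'a'  n12⇒n0 (via fail)
[37] read 'd'  n0⇒n3  ** P5@[37:37]
[38] read 'b'  n3⇒n8
[39] read 'd'  n8⇒n9  ** P3@[37:39],P5@[39:39]
[40] read 'b'  n9⇒n8 (via fail)
[41] read 'a'  n8⇒n0 (via fail)
[42] read 'c'  n0⇒n1
[43] read 'b'  n1⇒n5 (via fail)
[44] read 'c'  n5⇒n6
[45] read 'd'  n6⇒n10  ** P0@[44:45],P5@[45:45]
[46] read 'c'  n10⇒n11  ** P1@[45:46]
[47] read 'b'  n11⇒n12  ** P4@[43:47]
[48] read 'b'  n12⇒n5 (via fail)
[49] read 'a'  n5⇒n0 (via fail)
[50] read 'c'  n0⇒n1
[51] read 'd'  n1⇒n2  ** P0@[50:51],P5@[51:51]
[52] read 'c'  n2⇒n4 (via fail)  ** P1@[51:52]
[53] read 'd'  n4⇒n2 (via fail)  ** P0@[52:53],P5@[53:53]
[54] read 'b'  n2⇒n8 (via fail)
[55] read 'd'  n8⇒n9  ** P3@[53:55],P5@[55:55]
[56] read 'b'  n9⇒n8 (via fail)
[57] read 'b'  n8⇒n5 (via fail)
[58] read 'c'  n5⇒n6
[59] read 'd'  n6⇒n10  ** P0@[58:59],P5@[59:59]
[60] read 'c'  n10⇒n11  ** P1@[59:60]
[61] read 'b'  n11⇒n12  ** P4@[57:61]
[62] read 'b'  n12⇒n5 (via fail)
[63] read 'a'  n5⇒n0 (via fail)
[64] read 'b'  n0⇒n5
[65] read 'a'  n5⇒n0 (via fail)
[66] read 'a'  n0⇒n0
[67] read 'b'  n0⇒n5
[68] read 'c'  n5⇒n6
[69] read 'd'  n6⇒n10  ** P0@[68:69],P5@[69:69]

All matches (sorted): [[1,5],[2,1],[4,0],[4,5],[5,1],[7,5],[8,1],[11,0],[11,5],[12,5],[17,0],[17,5],[19,3],[19,5],[22,5],[23,1],[24,0],[24,5],[26,5],[28,3],[28,5],[33,0],[33,5],[34,1],[35,4],[37,5],[39,3],[39,5],[45,0],[45,5],[46,1],[47,4],[51,0],[51,5],[52,1],[53,0],[53,5],[55,3],[55,5],[59,0],[59,5],[60,1],[61,4],[69,0],[69,5]]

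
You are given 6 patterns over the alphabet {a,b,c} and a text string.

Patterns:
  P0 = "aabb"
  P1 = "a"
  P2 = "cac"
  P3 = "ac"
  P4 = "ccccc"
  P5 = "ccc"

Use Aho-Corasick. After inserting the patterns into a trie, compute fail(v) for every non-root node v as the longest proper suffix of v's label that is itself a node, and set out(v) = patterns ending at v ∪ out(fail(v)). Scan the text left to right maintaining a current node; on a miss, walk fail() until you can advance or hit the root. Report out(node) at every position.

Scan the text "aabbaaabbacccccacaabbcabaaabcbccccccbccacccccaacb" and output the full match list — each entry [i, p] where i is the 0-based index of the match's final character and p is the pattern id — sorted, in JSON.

Build automaton:
Trie nodes:
  n0 'ε': a→1 c→5
  n1 'a': a→2 c→8  [P1 ends]
  n2 'aa': b→3
  n3 'aab': b→4
  n4 'aabb': ·  [P0 ends]
  n5 'c': a→6 c→9
  n6 'ca': c→7
  n7 'cac': ·  [P2 ends]
  n8 'ac': ·  [P3 ends]
  n9 'cc': c→10
  n10 'ccc': c→11  [P5 ends]
  n11 'cccc': c→12
  n12 'ccccc': ·  [P4 ends]

Failure links (BFS by depth):
  fail(1) 'a': from fail(0)=0 chase 'a': 0 ⇒ 0;  out={1}∪out(0)={1}
  fail(5) 'c': from fail(0)=0 chase 'c': 0 ⇒ 0;  out=∅∪out(0)=∅
  fail(2) 'aa': from fail(1)=0 chase 'a': 0 ⇒ 1;  out=∅∪out(1)={1}
  fail(6) 'ca': from fail(5)=0 chase 'a': 0 ⇒ 1;  out=∅∪out(1)={1}
  fail(8) 'ac': from fail(1)=0 chase 'c': 0 ⇒ 5;  out={3}∪out(5)={3}
  fail(9) 'cc': from fail(5)=0 chase 'c': 0 ⇒ 5;  out=∅∪out(5)=∅
  fail(3) 'aab': from fail(2)=1 chase 'b': 1→0 ⇒ 0;  out=∅∪out(0)=∅
  fail(7) 'cac': from fail(6)=1 chase 'c': 1 ⇒ 8;  out={2}∪out(8)={2,3}
  fail(10) 'ccc': from fail(9)=5 chase 'c': 5 ⇒ 9;  out={5}∪out(9)={5}
  fail(4) 'aabb': from fail(3)=0 chase 'b': 0 ⇒ 0;  out={0}∪out(0)={0}
  fail(11) 'cccc': from fail(10)=9 chase 'c': 9 ⇒ 10;  out=∅∪out(10)={5}
  fail(12) 'ccccc': from fail(11)=10 chase 'c': 10 ⇒ 11;  out={4}∪out(11)={4,5}

Run:
pos 0 'a': at 1  emit P1@[0:0]
pos 1 'a': at 2  emit P1@[1:1]
pos 2 'b': at 3
pos 3 'b': at 4  emit P0@[0:3]
pos 4 'a': at 1 ·f  emit P1@[4:4]
pos 5 'a': at 2  emit P1@[5:5]
pos 6 'a': at 2 ·f  emit P1@[6:6]
pos 7 'b': at 3
pos 8 'b': at 4  emit P0@[5:8]
pos 9 'a': at 1 ·f  emit P1@[9:9]
pos 10 'c': at 8  emit P3@[9:10]
pos 11 'c': at 9 ·f
pos 12 'c': at 10  emit P5@[10:12]
pos 13 'c': at 11  emit P5@[11:13]
pos 14 'c': at 12  emit P4@[10:14],P5@[12:14]
pos 15 'a': at 6 ·f  emit P1@[15:15]
pos 16 'c': at 7  emit P2@[14:16],P3@[15:16]
pos 17 'a': at 6 ·f  emit P1@[17:17]
pos 18 'a': at 2 ·f  emit P1@[18:18]
pos 19 'b': at 3
pos 20 'b': at 4  emit P0@[17:20]
pos 21 'c': at 5 ·f
pos 22 'a': at 6  emit P1@[22:22]
pos 23 'b': at 0 ·f
pos 24 'a': at 1  emit P1@[24:24]
pos 25 'a': at 2  emit P1@[25:25]
pos 26 'a': at 2 ·f  emit P1@[26:26]
pos 27 'b': at 3
pos 28 'c': at 5 ·f
pos 29 'b': at 0 ·f
pos 30 'c': at 5
pos 31 'c': at 9
pos 32 'c': at 10  emit P5@[30:32]
pos 33 'c': at 11  emit P5@[31:33]
pos 34 'c': at 12  emit P4@[30:34],P5@[32:34]
pos 35 'c': at 12 ·f  emit P4@[31:35],P5@[33:35]
pos 36 'b': at 0 ·f
pos 37 'c': at 5
pos 38 'c': at 9
pos 39 'a': at 6 ·f  emit P1@[39:39]
pos 40 'c': at 7  emit P2@[38:40],P3@[39:40]
pos 41 'c': at 9 ·f
pos 42 'c': at 10  emit P5@[40:42]
pos 43 'c': at 11  emit P5@[41:43]
pos 44 'c': at 12  emit P4@[40:44],P5@[42:44]
pos 45 'a': at 6 ·f  emit P1@[45:45]
pos 46 'a': at 2 ·f  emit P1@[46:46]
pos 47 'c': at 8 ·f  emit P3@[46:47]
pos 48 'b': at 0 ·f

Result: [[0,1],[1,1],[3,0],[4,1],[5,1],[6,1],[8,0],[9,1],[10,3],[12,5],[13,5],[14,4],[14,5],[15,1],[16,2],[16,3],[17,1],[18,1],[20,0],[22,1],[24,1],[25,1],[26,1],[32,5],[33,5],[34,4],[34,5],[35,4],[35,5],[39,1],[40,2],[40,3],[42,5],[43,5],[44,4],[44,5],[45,1],[46,1],[47,3]]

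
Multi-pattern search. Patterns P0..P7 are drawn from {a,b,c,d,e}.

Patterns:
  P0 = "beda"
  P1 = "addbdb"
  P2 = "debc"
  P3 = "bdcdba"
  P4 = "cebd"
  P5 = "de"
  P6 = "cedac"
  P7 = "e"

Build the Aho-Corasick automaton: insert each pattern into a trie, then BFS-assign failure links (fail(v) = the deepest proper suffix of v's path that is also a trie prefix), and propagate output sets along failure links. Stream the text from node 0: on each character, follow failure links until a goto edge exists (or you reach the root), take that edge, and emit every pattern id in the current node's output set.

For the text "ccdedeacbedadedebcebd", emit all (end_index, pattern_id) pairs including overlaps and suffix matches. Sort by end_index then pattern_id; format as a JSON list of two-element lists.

Build:
Trie (insert patterns):
  0='ε' goto a→5 b→1 c→20 d→11 e→27
  1='b' goto d→15 e→2
  2='be' goto d→3
  3='bed' goto a→4
  4='beda' goto ·  ←P0
  5='a' goto d→6
  6='ad' goto d→7
  7='add' goto b→8
  8='addb' goto d→9
  9='addbd' goto b→10
  10='addbdb' goto ·  ←P1
  11='d' goto e→12
  12='de' goto b→13  ←P5
  13='deb' goto c→14
  14='debc' goto ·  ←P2
  15='bd' goto c→16
  16='bdc' goto d→17
  17='bdcd' goto b→18
  18='bdcdb' goto a→19
  19='bdcdba' goto ·  ←P3
  20='c' goto e→21
  21='ce' goto b→22 d→24
  22='ceb' goto d→23
  23='cebd' goto ·  ←P4
  24='ced' goto a→25
  25='ceda' goto c→26
  26='cedac' goto ·  ←P6
  27='e' goto ·  ←P7

BFS fail/out derivation:
  fail(1) 'b': from fail(0)=0 chase 'b': 0 ⇒ 0;  out=∅∪out(0)=∅
  fail(5) 'a': from fail(0)=0 chase 'a': 0 ⇒ 0;  out=∅∪out(0)=∅
  fail(11) 'd': from fail(0)=0 chase 'd': 0 ⇒ 0;  out=∅∪out(0)=∅
  fail(20) 'c': from fail(0)=0 chase 'c': 0 ⇒ 0;  out=∅∪out(0)=∅
  fail(27) 'e': from fail(0)=0 chase 'e': 0 ⇒ 0;  out={7}∪out(0)={7}
  fail(2) 'be': from fail(1)=0 chase 'e': 0 ⇒ 27;  out=∅∪out(27)={7}
  fail(6) 'ad': from fail(5)=0 chase 'd': 0 ⇒ 11;  out=∅∪out(11)=∅
  fail(12) 'de': from fail(11)=0 chase 'e': 0 ⇒ 27;  out={5}∪out(27)={5,7}
  fail(15) 'bd': from fail(1)=0 chase 'd': 0 ⇒ 11;  out=∅∪out(11)=∅
  fail(21) 'ce': from fail(20)=0 chase 'e': 0 ⇒ 27;  out=∅∪out(27)={7}
  fail(3) 'bed': from fail(2)=27 chase 'd': 27→0 ⇒ 11;  out=∅∪out(11)=∅
  fail(7) 'add': from fail(6)=11 chase 'd': 11→0 ⇒ 11;  out=∅∪out(11)=∅
  fail(13) 'deb': from fail(12)=27 chase 'b': 27→0 ⇒ 1;  out=∅∪out(1)=∅
  fail(16) 'bdc': from fail(15)=11 chase 'c': 11→0 ⇒ 20;  out=∅∪out(20)=∅
  fail(22) 'ceb': from fail(21)=27 chase 'b': 27→0 ⇒ 1;  out=∅∪out(1)=∅
  fail(24) 'ced': from fail(21)=27 chase 'd': 27→0 ⇒ 11;  out=∅∪out(11)=∅
  fail(4) 'beda': from fail(3)=11 chase 'a': 11→0 ⇒ 5;  out={0}∪out(5)={0}
  fail(8) 'addb': from fail(7)=11 chase 'b': 11→0 ⇒ 1;  out=∅∪out(1)=∅
  fail(14) 'debc': from fail(13)=1 chase 'c': 1→0 ⇒ 20;  out={2}∪out(20)={2}
  fail(17) 'bdcd': from fail(16)=20 chase 'd': 20→0 ⇒ 11;  out=∅∪out(11)=∅
  fail(23) 'cebd': from fail(22)=1 chase 'd': 1 ⇒ 15;  out={4}∪out(15)={4}
  fail(25) 'ceda': from fail(24)=11 chase 'a': 11→0 ⇒ 5;  out=∅∪out(5)=∅
  fail(9) 'addbd': from fail(8)=1 chase 'd': 1 ⇒ 15;  out=∅∪out(15)=∅
  fail(18) 'bdcdb': from fail(17)=11 chase 'b': 11→0 ⇒ 1;  out=∅∪out(1)=∅
  fail(26) 'cedac': from fail(25)=5 chase 'c': 5→0 ⇒ 20;  out={6}∪out(20)={6}
  fail(10) 'addbdb': from fail(9)=15 chase 'b': 15→11→0 ⇒ 1;  out={1}∪out(1)={1}
  fail(19) 'bdcdba': from fail(18)=1 chase 'a': 1→0 ⇒ 5;  out={3}∪out(5)={3}

Scan:
[0] read 'c'  n0⇒n20
[1] read 'c'  n20⇒n20 ·f
[2] read 'd'  n20⇒n11 ·f
[3] read 'e'  n11⇒n12  ** P5@[2:3],P7@[3:3]
[4] read 'd'  n12⇒n11 ·f
[5] read 'e'  n11⇒n12  ** P5@[4:5],P7@[5:5]
[6] read 'a'  n12⇒n5 ·f
[7] read 'c'  n5⇒n20 ·f
[8] read 'b'  n20⇒n1 ·f
[9] read 'e'  n1⇒n2  ** P7@[9:9]
[10] read 'd'  n2⇒n3
[11] read 'a'  n3⇒n4  ** P0@[8:11]
[12] read 'd'  n4⇒n6 ·f
[13] read 'e'  n6⇒n12 ·f  ** P5@[12:13],P7@[13:13]
[14] read 'd'  n12⇒n11 ·f
[15] read 'e'  n11⇒n12  ** P5@[14:15],P7@[15:15]
[16] read 'b'  n12⇒n13
[17] read 'c'  n13⇒n14  ** P2@[14:17]
[18] read 'e'  n14⇒n21 ·f  ** P7@[18:18]
[19] read 'b'  n21⇒n22
[20] read 'd'  n22⇒n23  ** P4@[17:20]

Result: [[3,5],[3,7],[5,5],[5,7],[9,7],[11,0],[13,5],[13,7],[15,5],[15,7],[17,2],[18,7],[20,4]]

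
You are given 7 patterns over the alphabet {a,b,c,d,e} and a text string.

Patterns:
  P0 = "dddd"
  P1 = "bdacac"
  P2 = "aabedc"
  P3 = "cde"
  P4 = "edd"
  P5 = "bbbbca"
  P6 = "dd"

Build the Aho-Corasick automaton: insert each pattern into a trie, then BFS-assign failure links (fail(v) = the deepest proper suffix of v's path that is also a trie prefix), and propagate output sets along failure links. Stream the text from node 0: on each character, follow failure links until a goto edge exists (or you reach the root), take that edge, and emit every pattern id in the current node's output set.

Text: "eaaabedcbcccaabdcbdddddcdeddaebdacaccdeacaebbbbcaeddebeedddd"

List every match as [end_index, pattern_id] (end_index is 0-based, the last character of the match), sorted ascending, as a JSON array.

Construct AC machine:
Trie nodes:
  n0 'ε': a→11 b→5 c→17 d→1 e→20
  n1 'd': d→2
  n2 'dd': d→3  [P6 ends]
  n3 'ddd': d→4
  n4 'dddd': ·  [P0 ends]
  n5 'b': b→23 d→6
  n6 'bd': a→7
  n7 'bda': c→8
  n8 'bdac': a→9
  n9 'bdaca': c→10
  n10 'bdacac': ·  [P1 ends]
  n11 'a': a→12
  n12 'aa': b→13
  n13 'aab': e→14
  n14 'aabe': d→15
  n15 'aabed': c→16
  n16 'aabedc': ·  [P2 ends]
  n17 'c': d→18
  n18 'cd': e→19
  n19 'cde': ·  [P3 ends]
  n20 'e': d→21
  n21 'ed': d→22
  n22 'edd': ·  [P4 ends]
  n23 'bb': b→24
  n24 'bbb': b→25
  n25 'bbbb': c→26
  n26 'bbbbc': a→27
  n27 'bbbbca': ·  [P5 ends]

Failure links (BFS by depth):
  n1('d'): parent n0 fail=0; on 'd' 0 → fail=0;  out ∅∪∅=∅
  n5('b'): parent n0 fail=0; on 'b' 0 → fail=0;  out ∅∪∅=∅
  n11('a'): parent n0 fail=0; on 'a' 0 → fail=0;  out ∅∪∅=∅
  n17('c'): parent n0 fail=0; on 'c' 0 → fail=0;  out ∅∪∅=∅
  n20('e'): parent n0 fail=0; on 'e' 0 → fail=0;  out ∅∪∅=∅
  n2('dd'): parent n1 fail=0; on 'd' 0 → fail=1;  out {6}∪∅={6}
  n6('bd'): parent n5 fail=0; on 'd' 0 → fail=1;  out ∅∪∅=∅
  n12('aa'): parent n11 fail=0; on 'a' 0 → fail=11;  out ∅∪∅=∅
  n18('cd'): parent n17 fail=0; on 'd' 0 → fail=1;  out ∅∪∅=∅
  n21('ed'): parent n20 fail=0; on 'd' 0 → fail=1;  out ∅∪∅=∅
  n23('bb'): parent n5 fail=0; on 'b' 0 → fail=5;  out ∅∪∅=∅
  n3('ddd'): parent n2 fail=1; on 'd' 1 → fail=2;  out ∅∪{6}={6}
  n7('bda'): parent n6 fail=1; on 'a' 1→0 → fail=11;  out ∅∪∅=∅
  n13('aab'): parent n12 fail=11; on 'b' 11→0 → fail=5;  out ∅∪∅=∅
  n19('cde'): parent n18 fail=1; on 'e' 1→0 → fail=20;  out {3}∪∅={3}
  n22('edd'): parent n21 fail=1; on 'd' 1 → fail=2;  out {4}∪{6}={4,6}
  n24('bbb'): parent n23 fail=5; on 'b' 5 → fail=23;  out ∅∪∅=∅
  n4('dddd'): parent n3 fail=2; on 'd' 2 → fail=3;  out {0}∪{6}={0,6}
  n8('bdac'): parent n7 fail=11; on 'c' 11→0 → fail=17;  out ∅∪∅=∅
  n14('aabe'): parent n13 fail=5; on 'e' 5→0 → fail=20;  out ∅∪∅=∅
  n25('bbbb'): parent n24 fail=23; on 'b' 23 → fail=24;  out ∅∪∅=∅
  n9('bdaca'): parent n8 fail=17; on 'a' 17→0 → fail=11;  out ∅∪∅=∅
  n15('aabed'): parent n14 fail=20; on 'd' 20 → fail=21;  out ∅∪∅=∅
  n26('bbbbc'): parent n25 fail=24; on 'c' 24→23→5→0 → fail=17;  out ∅∪∅=∅
  n10('bdacac'): parent n9 fail=11; on 'c' 11→0 → fail=17;  out {1}∪∅={1}
  n16('aabedc'): parent n15 fail=21; on 'c' 21→1→0 → fail=17;  out {2}∪∅={2}
  n27('bbbbca'): parent n26 fail=17; on 'a' 17→0 → fail=11;  out {5}∪∅={5}

Text stream:
[0] read 'e'  n0⇒n20
[1] read 'a'  n20⇒n11 (via fail)
[2] read 'a'  n11⇒n12
[3] read 'a'  n12⇒n12 (via fail)
[4] read 'b'  n12⇒n13
[5] read 'e'  n13⇒n14
[6] read 'd'  n14⇒n15
[7] read 'c'  n15⇒n16  → match P2@[2:7]
[8] read 'b'  n16⇒n5 (via fail)
[9] read 'c'  n5⇒n17 (via fail)
[10] read 'c'  n17⇒n17 (via fail)
[11] read 'c'  n17⇒n17 (via fail)
[12] read 'a'  n17⇒n11 (via fail)
[13] read 'a'  n11⇒n12
[14] read 'b'  n12⇒n13
[15] read 'd'  n13⇒n6 (via fail)
[16] read 'c'  n6⇒n17 (via fail)
[17] read 'b'  n17⇒n5 (via fail)
[18] read 'd'  n5⇒n6
[19] read 'd'  n6⇒n2 (via fail)  → match P6@[18:19]
[20] read 'd'  n2⇒n3  → match P6@[19:20]
[21] read 'd'  n3⇒n4  → match P0@[18:21],P6@[20:21]
[22] read 'd'  n4⇒n4 (via fail)  → match P0@[19:22],P6@[21:22]
[23] read 'c'  n4⇒n17 (via fail)
[24] read 'd'  n17⇒n18
[25] read 'e'  n18⇒n19  → match P3@[23:25]
[26] read 'd'  n19⇒n21 (via fail)
[27] read 'd'  n21⇒n22  → match P4@[25:27],P6@[26:27]
[28] read 'a'  n22⇒n11 (via fail)
[29] read 'e'  n11⇒n20 (via fail)
[30] read 'b'  n20⇒n5 (via fail)
[31] read 'd'  n5⇒n6
[32] read 'a'  n6⇒n7
[33] read 'c'  n7⇒n8
[34] read 'a'  n8⇒n9
[35] read 'c'  n9⇒n10  → match P1@[30:35]
[36] read 'c'  n10⇒n17 (via fail)
[37] read 'd'  n17⇒n18
[38] read 'e'  n18⇒n19  → match P3@[36:38]
[39] read 'a'  n19⇒n11 (via fail)
[40] read 'c'  n11⇒n17 (via fail)
[41] read 'a'  n17⇒n11 (via fail)
[42] read 'e'  n11⇒n20 (via fail)
[43] read 'b'  n20⇒n5 (via fail)
[44] read 'b'  n5⇒n23
[45] read 'b'  n23⇒n24
[46] read 'b'  n24⇒n25
[47] read 'c'  n25⇒n26
[48] read 'a'  n26⇒n27  → match P5@[43:48]
[49] read 'e'  n27⇒n20 (via fail)
[50] read 'd'  n20⇒n21
[51] read 'd'  n21⇒n22  → match P4@[49:51],P6@[50:51]
[52] read 'e'  n22⇒n20 (via fail)
[53] read 'b'  n20⇒n5 (via fail)
[54] read 'e'  n5⇒n20 (via fail)
[55] read 'e'  n20⇒n20 (via fail)
[56] read 'd'  n20⇒n21
[57] read 'd'  n21⇒n22  → match P4@[55:57],P6@[56:57]
[58] read 'd'  n22⇒n3 (via fail)  → match P6@[57:58]
[59] read 'd'  n3⇒n4  → match P0@[56:59],P6@[58:59]

Matches: [[7,2],[19,6],[20,6],[21,0],[21,6],[22,0],[22,6],[25,3],[27,4],[27,6],[35,1],[38,3],[48,5],[51,4],[51,6],[57,4],[57,6],[58,6],[59,0],[59,6]]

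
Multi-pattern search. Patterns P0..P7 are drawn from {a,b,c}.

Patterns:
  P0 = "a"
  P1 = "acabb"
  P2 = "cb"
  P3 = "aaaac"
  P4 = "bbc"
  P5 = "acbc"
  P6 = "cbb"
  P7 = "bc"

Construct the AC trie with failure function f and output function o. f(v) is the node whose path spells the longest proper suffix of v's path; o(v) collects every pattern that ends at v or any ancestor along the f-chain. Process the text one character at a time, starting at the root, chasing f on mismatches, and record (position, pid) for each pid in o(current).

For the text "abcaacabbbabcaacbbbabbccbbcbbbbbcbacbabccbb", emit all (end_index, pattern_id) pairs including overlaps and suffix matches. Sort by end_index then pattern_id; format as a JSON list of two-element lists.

Build:
Trie (insert patterns):
  n0 'ε': a→1 b→12 c→6
  n1 'a': a→8 c→2  [P0 ends]
  n2 'ac': a→3 b→15
  n3 'aca': b→4
  n4 'acab': b→5
  n5 'acabb': ·  [P1 ends]
  n6 'c': b→7
  n7 'cb': b→17  [P2 ends]
  n8 'aa': a→9
  n9 'aaa': a→10
  n10 'aaaa': c→11
  n11 'aaaac': ·  [P3 ends]
  n12 'b': b→13 c→18
  n13 'bb': c→14
  n14 'bbc': ·  [P4 ends]
  n15 'acb': c→16
  n16 'acbc': ·  [P5 ends]
  n17 'cbb': ·  [P6 ends]
  n18 'bc': ·  [P7 ends]

Failure links (BFS by depth):
  fail(1) 'a': from fail(0)=0 chase 'a': 0 ⇒ 0;  out={0}∪out(0)={0}
  fail(6) 'c': from fail(0)=0 chase 'c': 0 ⇒ 0;  out=∅∪out(0)=∅
  fail(12) 'b': from fail(0)=0 chase 'b': 0 ⇒ 0;  out=∅∪out(0)=∅
  fail(2) 'ac': from fail(1)=0 chase 'c': 0 ⇒ 6;  out=∅∪out(6)=∅
  fail(7) 'cb': from fail(6)=0 chase 'b': 0 ⇒ 12;  out={2}∪out(12)={2}
  fail(8) 'aa': from fail(1)=0 chase 'a': 0 ⇒ 1;  out=∅∪out(1)={0}
  fail(13) 'bb': from fail(12)=0 chase 'b': 0 ⇒ 12;  out=∅∪out(12)=∅
  fail(18) 'bc': from fail(12)=0 chase 'c': 0 ⇒ 6;  out={7}∪out(6)={7}
  fail(3) 'aca': from fail(2)=6 chase 'a': 6→0 ⇒ 1;  out=∅∪out(1)={0}
  fail(9) 'aaa': from fail(8)=1 chase 'a': 1 ⇒ 8;  out=∅∪out(8)={0}
  fail(14) 'bbc': from fail(13)=12 chase 'c': 12 ⇒ 18;  out={4}∪out(18)={4,7}
  fail(15) 'acb': from fail(2)=6 chase 'b': 6 ⇒ 7;  out=∅∪out(7)={2}
  fail(17) 'cbb': from fail(7)=12 chase 'b': 12 ⇒ 13;  out={6}∪out(13)={6}
  fail(4) 'acab': from fail(3)=1 chase 'b': 1→0 ⇒ 12;  out=∅∪out(12)=∅
  fail(10) 'aaaa': from fail(9)=8 chase 'a': 8 ⇒ 9;  out=∅∪out(9)={0}
  fail(16) 'acbc': from fail(15)=7 chase 'c': 7→12 ⇒ 18;  out={5}∪out(18)={5,7}
  fail(5) 'acabb': from fail(4)=12 chase 'b': 12 ⇒ 13;  out={1}∪out(13)={1}
  fail(11) 'aaaac': from fail(10)=9 chase 'c': 9→8→1 ⇒ 2;  out={3}∪out(2)={3}

Scan:
i=0 'a': node 0→1  → match P0@[0:0]
i=1 'b': node 1→12 (via fail)
i=2 'c': node 12→18  → match P7@[1:2]
i=3 'a': node 18→1 (via fail)  → match P0@[3:3]
i=4 'a': node 1→8  → match P0@[4:4]
i=5 'c': node 8→2 (via fail)
i=6 'a': node 2→3  → match P0@[6:6]
i=7 'b': node 3→4
i=8 'b': node 4→5  → match P1@[4:8]
i=9 'b': node 5→13 (via fail)
i=10 'a': node 13→1 (via fail)  → match P0@[10:10]
i=11 'b': node 1→12 (via fail)
i=12 'c': node 12→18  → match P7@[11:12]
i=13 'a': node 18→1 (via fail)  → match P0@[13:13]
i=14 'a': node 1→8  → match P0@[14:14]
i=15 'c': node 8→2 (via fail)
i=16 'b': node 2→15  → match P2@[15:16]
i=17 'b': node 15→17 (via fail)  → match P6@[15:17]
i=18 'b': node 17→13 (via fail)
i=19 'a': node 13→1 (via fail)  → match P0@[19:19]
i=20 'b': node 1→12 (via fail)
i=21 'b': node 12→13
i=22 'c': node 13→14  → match P4@[20:22],P7@[21:22]
i=23 'c': node 14→6 (via fail)
i=24 'b': node 6→7  → match P2@[23:24]
i=25 'b': node 7→17  → match P6@[23:25]
i=26 'c': node 17→14 (via fail)  → match P4@[24:26],P7@[25:26]
i=27 'b': node 14→7 (via fail)  → match P2@[26:27]
i=28 'b': node 7→17  → match P6@[26:28]
i=29 'b': node 17→13 (via fail)
i=30 'b': node 13→13 (via fail)
i=31 'b': node 13→13 (via fail)
i=32 'c': node 13→14  → match P4@[30:32],P7@[31:32]
i=33 'b': node 14→7 (via fail)  → match P2@[32:33]
i=34 'a': node 7→1 (via fail)  → match P0@[34:34]
i=35 'c': node 1→2
i=36 'b': node 2→15  → match P2@[35:36]
i=37 'a': node 15→1 (via fail)  → match P0@[37:37]
i=38 'b': node 1→12 (via fail)
i=39 'c': node 12→18  → match P7@[38:39]
i=40 'c': node 18→6 (via fail)
i=41 'b': node 6→7  → match P2@[40:41]
i=42 'b': node 7→17  → match P6@[40:42]

Result: [[0,0],[2,7],[3,0],[4,0],[6,0],[8,1],[10,0],[12,7],[13,0],[14,0],[16,2],[17,6],[19,0],[22,4],[22,7],[24,2],[25,6],[26,4],[26,7],[27,2],[28,6],[32,4],[32,7],[33,2],[34,0],[36,2],[37,0],[39,7],[41,2],[42,6]]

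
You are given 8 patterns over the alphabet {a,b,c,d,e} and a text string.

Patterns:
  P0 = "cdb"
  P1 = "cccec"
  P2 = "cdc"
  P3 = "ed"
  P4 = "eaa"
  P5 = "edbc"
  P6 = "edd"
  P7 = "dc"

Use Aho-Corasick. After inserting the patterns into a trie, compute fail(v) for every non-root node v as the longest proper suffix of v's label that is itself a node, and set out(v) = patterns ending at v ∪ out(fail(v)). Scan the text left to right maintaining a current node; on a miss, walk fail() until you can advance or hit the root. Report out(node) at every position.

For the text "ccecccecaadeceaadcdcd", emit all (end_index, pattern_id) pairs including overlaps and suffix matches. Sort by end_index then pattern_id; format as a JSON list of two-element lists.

Build:
Trie nodes:
  0='ε' goto c→1 d→16 e→9
  1='c' goto c→4 d→2
  2='cd' goto b→3 c→8
  3='cdb' goto ·  [P0 ends]
  4='cc' goto c→5
  5='ccc' goto e→6
  6='ccce' goto c→7
  7='cccec' goto ·  [P1 ends]
  8='cdc' goto ·  [P2 ends]
  9='e' goto a→11 d→10
  10='ed' goto b→13 d→15  [P3 ends]
  11='ea' goto a→12
  12='eaa' goto ·  [P4 ends]
  13='edb' goto c→14
  14='edbc' goto ·  [P5 ends]
  15='edd' goto ·  [P6 ends]
  16='d' goto c→17
  17='dc' goto ·  [P7 ends]

BFS fail/out derivation:
  n1('c'): parent n0 fail=0; on 'c' 0 → fail=0;  out ∅∪∅=∅
  n9('e'): parent n0 fail=0; on 'e' 0 → fail=0;  out ∅∪∅=∅
  n16('d'): parent n0 fail=0; on 'd' 0 → fail=0;  out ∅∪∅=∅
  n2('cd'): parent n1 fail=0; on 'd' 0 → fail=16;  out ∅∪∅=∅
  n4('cc'): parent n1 fail=0; on 'c' 0 → fail=1;  out ∅∪∅=∅
  n10('ed'): parent n9 fail=0; on 'd' 0 → fail=16;  out {3}∪∅={3}
  n11('ea'): parent n9 fail=0; on 'a' 0 → fail=0;  out ∅∪∅=∅
  n17('dc'): parent n16 fail=0; on 'c' 0 → fail=1;  out {7}∪∅={7}
  n3('cdb'): parent n2 fail=16; on 'b' 16→0 → fail=0;  out {0}∪∅={0}
  n5('ccc'): parent n4 fail=1; on 'c' 1 → fail=4;  out ∅∪∅=∅
  n8('cdc'): parent n2 fail=16; on 'c' 16 → fail=17;  out {2}∪{7}={2,7}
  n12('eaa'): parent n11 fail=0; on 'a' 0 → fail=0;  out {4}∪∅={4}
  n13('edb'): parent n10 fail=16; on 'b' 16→0 → fail=0;  out ∅∪∅=∅
  n15('edd'): parent n10 fail=16; on 'd' 16→0 → fail=16;  out {6}∪∅={6}
  n6('ccce'): parent n5 fail=4; on 'e' 4→1→0 → fail=9;  out ∅∪∅=∅
  n14('edbc'): parent n13 fail=0; on 'c' 0 → fail=1;  out {5}∪∅={5}
  n7('cccec'): parent n6 fail=9; on 'c' 9→0 → fail=1;  out {1}∪∅={1}

Run:
i=0 'c': node 0→1
i=1 'c': node 1→4
i=2 'e': node 4→9 (fail-walked)
i=3 'c': node 9→1 (fail-walked)
i=4 'c': node 1→4
i=5 'c': node 4→5
i=6 'e': node 5→6
i=7 'c': node 6→7  → match P1@[3:7]
i=8 'a': node 7→0 (fail-walked)
i=9 'a': node 0→0
i=10 'd': node 0→16
i=11 'e': node 16→9 (fail-walked)
i=12 'c': node 9→1 (fail-walked)
i=13 'e': node 1→9 (fail-walked)
i=14 'a': node 9→11
i=15 'a': node 11→12  → match P4@[13:15]
i=16 'd': node 12→16 (fail-walked)
i=17 'c': node 16→17  → match P7@[16:17]
i=18 'd': node 17→2 (fail-walked)
i=19 'c': node 2→8  → match P2@[17:19],P7@[18:19]
i=20 'd': node 8→2 (fail-walked)

Matches: [[7,1],[15,4],[17,7],[19,2],[19,7]]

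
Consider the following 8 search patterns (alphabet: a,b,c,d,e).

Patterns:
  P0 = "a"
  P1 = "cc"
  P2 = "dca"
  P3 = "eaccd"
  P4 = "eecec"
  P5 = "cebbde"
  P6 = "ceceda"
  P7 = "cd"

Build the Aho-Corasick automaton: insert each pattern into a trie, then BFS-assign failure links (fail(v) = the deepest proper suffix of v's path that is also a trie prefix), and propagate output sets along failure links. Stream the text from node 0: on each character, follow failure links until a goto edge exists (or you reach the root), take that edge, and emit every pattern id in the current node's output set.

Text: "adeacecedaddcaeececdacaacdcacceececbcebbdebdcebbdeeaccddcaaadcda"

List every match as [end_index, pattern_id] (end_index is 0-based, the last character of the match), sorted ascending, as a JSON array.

Construct AC machine:
Trie nodes:
  0='ε' goto a→1 c→2 d→4 e→7
  1='a' goto ·  [P0 ends]
  2='c' goto c→3 d→25 e→16
  3='cc' goto ·  [P1 ends]
  4='d' goto c→5
  5='dc' goto a→6
  6='dca' goto ·  [P2 ends]
  7='e' goto a→8 e→12
  8='ea' goto c→9
  9='eac' goto c→10
  10='eacc' goto d→11
  11='eaccd' goto ·  [P3 ends]
  12='ee' goto c→13
  13='eec' goto e→14
  14='eece' goto c→15
  15='eecec' goto ·  [P4 ends]
  16='ce' goto b→17 c→21
  17='ceb' goto b→18
  18='cebb' goto d→19
  19='cebbd' goto e→20
  20='cebbde' goto ·  [P5 ends]
  21='cec' goto e→22
  22='cece' goto d→23
  23='ceced' goto a→24
  24='ceceda' goto ·  [P6 ends]
  25='cd' goto ·  [P7 ends]

Failure links (BFS by depth):
  fail(1) 'a': from fail(0)=0 chase 'a': 0 ⇒ 0;  out={0}∪out(0)={0}
  fail(2) 'c': from fail(0)=0 chase 'c': 0 ⇒ 0;  out=∅∪out(0)=∅
  fail(4) 'd': from fail(0)=0 chase 'd': 0 ⇒ 0;  out=∅∪out(0)=∅
  fail(7) 'e': from fail(0)=0 chase 'e': 0 ⇒ 0;  out=∅∪out(0)=∅
  fail(3) 'cc': from fail(2)=0 chase 'c': 0 ⇒ 2;  out={1}∪out(2)={1}
  fail(5) 'dc': from fail(4)=0 chase 'c': 0 ⇒ 2;  out=∅∪out(2)=∅
  fail(8) 'ea': from fail(7)=0 chase 'a': 0 ⇒ 1;  out=∅∪out(1)={0}
  fail(12) 'ee': from fail(7)=0 chase 'e': 0 ⇒ 7;  out=∅∪out(7)=∅
  fail(16) 'ce': from fail(2)=0 chase 'e': 0 ⇒ 7;  out=∅∪out(7)=∅
  fail(25) 'cd': from fail(2)=0 chase 'd': 0 ⇒ 4;  out={7}∪out(4)={7}
  fail(6) 'dca': from fail(5)=2 chase 'a': 2→0 ⇒ 1;  out={2}∪out(1)={0,2}
  fail(9) 'eac': from fail(8)=1 chase 'c': 1→0 ⇒ 2;  out=∅∪out(2)=∅
  fail(13) 'eec': from fail(12)=7 chase 'c': 7→0 ⇒ 2;  out=∅∪out(2)=∅
  fail(17) 'ceb': from fail(16)=7 chase 'b': 7→0 ⇒ 0;  out=∅∪out(0)=∅
  fail(21) 'cec': from fail(16)=7 chase 'c': 7→0 ⇒ 2;  out=∅∪out(2)=∅
  fail(10) 'eacc': from fail(9)=2 chase 'c': 2 ⇒ 3;  out=∅∪out(3)={1}
  fail(14) 'eece': from fail(13)=2 chase 'e': 2 ⇒ 16;  out=∅∪out(16)=∅
  fail(18) 'cebb': from fail(17)=0 chase 'b': 0 ⇒ 0;  out=∅∪out(0)=∅
  fail(22) 'cece': from fail(21)=2 chase 'e': 2 ⇒ 16;  out=∅∪out(16)=∅
  fail(11) 'eaccd': from fail(10)=3 chase 'd': 3→2 ⇒ 25;  out={3}∪out(25)={3,7}
  fail(15) 'eecec': from fail(14)=16 chase 'c': 16 ⇒ 21;  out={4}∪out(21)={4}
  fail(19) 'cebbd': from fail(18)=0 chase 'd': 0 ⇒ 4;  out=∅∪out(4)=∅
  fail(23) 'ceced': from fail(22)=16 chase 'd': 16→7→0 ⇒ 4;  out=∅∪out(4)=∅
  fail(20) 'cebbde': from fail(19)=4 chase 'e': 4→0 ⇒ 7;  out={5}∪out(7)={5}
  fail(24) 'ceceda': from fail(23)=4 chase 'a': 4→0 ⇒ 1;  out={6}∪out(1)={0,6}

Scan:
i=0 'a': node 0→1  ** P0@[0:0]
i=1 'd': node 1→4 (via fail)
i=2 'e': node 4→7 (via fail)
i=3 'a': node 7→8  ** P0@[3:3]
i=4 'c': node 8→9
i=5 'e': node 9→16 (via fail)
i=6 'c': node 16→21
i=7 'e': node 21→22
i=8 'd': node 22→23
i=9 'a': node 23→24  ** P0@[9:9],P6@[4:9]
i=10 'd': node 24→4 (via fail)
i=11 'd': node 4→4 (via fail)
i=12 'c': node 4→5
i=13 'a': node 5→6  ** P0@[13:13],P2@[11:13]
i=14 'e': node 6→7 (via fail)
i=15 'e': node 7→12
i=16 'c': node 12→13
i=17 'e': node 13→14
i=18 'c': node 14→15  ** P4@[14:18]
i=19 'd': node 15→25 (via fail)  ** P7@[18:19]
i=20 'a': node 25→1 (via fail)  ** P0@[20:20]
i=21 'c': node 1→2 (via fail)
i=22 'a': node 2→1 (via fail)  ** P0@[22:22]
i=23 'a': node 1→1 (via fail)  ** P0@[23:23]
i=24 'c': node 1→2 (via fail)
i=25 'd': node 2→25  ** P7@[24:25]
i=26 'c': node 25→5 (via fail)
i=27 'a': node 5→6  ** P0@[27:27],P2@[25:27]
i=28 'c': node 6→2 (via fail)
i=29 'c': node 2→3  ** P1@[28:29]
i=30 'e': node 3→16 (via fail)
i=31 'e': node 16→12 (via fail)
i=32 'c': node 12→13
i=33 'e': node 13→14
i=34 'c': node 14→15  ** P4@[30:34]
i=35 'b': node 15→0 (via fail)
i=36 'c': node 0→2
i=37 'e': node 2→16
i=38 'b': node 16→17
i=39 'b': node 17→18
i=40 'd': node 18→19
i=41 'e': node 19→20  ** P5@[36:41]
i=42 'b': node 20→0 (via fail)
i=43 'd': node 0→4
i=44 'c': node 4→5
i=45 'e': node 5→16 (via fail)
i=46 'b': node 16→17
i=47 'b': node 17→18
i=48 'd': node 18→19
i=49 'e': node 19→20  ** P5@[44:49]
i=50 'e': node 20→12 (via fail)
i=51 'a': node 12→8 (via fail)  ** P0@[51:51]
i=52 'c': node 8→9
i=53 'c': node 9→10  ** P1@[52:53]
i=54 'd': node 10→11  ** P3@[50:54],P7@[53:54]
i=55 'd': node 11→4 (via fail)
i=56 'c': node 4→5
i=57 'a': node 5→6  ** P0@[57:57],P2@[55:57]
i=58 'a': node 6→1 (via fail)  ** P0@[58:58]
i=59 'a': node 1→1 (via fail)  ** P0@[59:59]
i=60 'd': node 1→4 (via fail)
i=61 'c': node 4→5
i=62 'd': node 5→25 (via fail)  ** P7@[61:62]
i=63 'a': node 25→1 (via fail)  ** P0@[63:63]

All matches (sorted): [[0,0],[3,0],[9,0],[9,6],[13,0],[13,2],[18,4],[19,7],[20,0],[22,0],[23,0],[25,7],[27,0],[27,2],[29,1],[34,4],[41,5],[49,5],[51,0],[53,1],[54,3],[54,7],[57,0],[57,2],[58,0],[59,0],[62,7],[63,0]]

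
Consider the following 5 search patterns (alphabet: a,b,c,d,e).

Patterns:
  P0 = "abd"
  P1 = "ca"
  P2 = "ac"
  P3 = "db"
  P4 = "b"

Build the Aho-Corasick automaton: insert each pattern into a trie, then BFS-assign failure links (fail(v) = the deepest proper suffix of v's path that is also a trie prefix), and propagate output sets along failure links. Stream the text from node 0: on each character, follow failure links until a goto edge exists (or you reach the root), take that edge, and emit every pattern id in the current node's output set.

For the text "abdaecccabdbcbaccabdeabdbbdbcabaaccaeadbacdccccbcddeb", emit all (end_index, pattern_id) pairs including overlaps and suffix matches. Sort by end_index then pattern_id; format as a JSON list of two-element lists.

Build:
Trie nodes:
  0='ε' goto a→1 b→9 c→4 d→7
  1='a' goto b→2 c→6
  2='ab' goto d→3
  3='abd' goto ·  [P0 ends]
  4='c' goto a→5
  5='ca' goto ·  [P1 ends]
  6='ac' goto ·  [P2 ends]
  7='d' goto b→8
  8='db' goto ·  [P3 ends]
  9='b' goto ·  [P4 ends]

BFS fail/out derivation:
  fail(1) 'a': from fail(0)=0 chase 'a': 0 ⇒ 0;  out=∅∪out(0)=∅
  fail(4) 'c': from fail(0)=0 chase 'c': 0 ⇒ 0;  out=∅∪out(0)=∅
  fail(7) 'd': from fail(0)=0 chase 'd': 0 ⇒ 0;  out=∅∪out(0)=∅
  fail(9) 'b': from fail(0)=0 chase 'b': 0 ⇒ 0;  out={4}∪out(0)={4}
  fail(2) 'ab': from fail(1)=0 chase 'b': 0 ⇒ 9;  out=∅∪out(9)={4}
  fail(5) 'ca': from fail(4)=0 chase 'a': 0 ⇒ 1;  out={1}∪out(1)={1}
  fail(6) 'ac': from fail(1)=0 chase 'c': 0 ⇒ 4;  out={2}∪out(4)={2}
  fail(8) 'db': from fail(7)=0 chase 'b': 0 ⇒ 9;  out={3}∪out(9)={3,4}
  fail(3) 'abd': from fail(2)=9 chase 'd': 9→0 ⇒ 7;  out={0}∪out(7)={0}

Run:
i=0 'a': node 0→1
i=1 'b': node 1→2  → match P4@[1:1]
i=2 'd': node 2→3  → match P0@[0:2]
i=3 'a': node 3→1 (fail-walked)
i=4 'e': node 1→0 (fail-walked)
i=5 'c': node 0→4
i=6 'c': node 4→4 (fail-walked)
i=7 'c': node 4→4 (fail-walked)
i=8 'a': node 4→5  → match P1@[7:8]
i=9 'b': node 5→2 (fail-walked)  → match P4@[9:9]
i=10 'd': node 2→3  → match P0@[8:10]
i=11 'b': node 3→8 (fail-walked)  → match P3@[10:11],P4@[11:11]
i=12 'c': node 8→4 (fail-walked)
i=13 'b': node 4→9 (fail-walked)  → match P4@[13:13]
i=14 'a': node 9→1 (fail-walked)
i=15 'c': node 1→6  → match P2@[14:15]
i=16 'c': node 6→4 (fail-walked)
i=17 'a': node 4→5  → match P1@[16:17]
i=18 'b': node 5→2 (fail-walked)  → match P4@[18:18]
i=19 'd': node 2→3  → match P0@[17:19]
i=20 'e': node 3→0 (fail-walked)
i=21 'a': node 0→1
i=22 'b': node 1→2  → match P4@[22:22]
i=23 'd': node 2→3  → match P0@[21:23]
i=24 'b': node 3→8 (fail-walked)  → match P3@[23:24],P4@[24:24]
i=25 'b': node 8→9 (fail-walked)  → match P4@[25:25]
i=26 'd': node 9→7 (fail-walked)
i=27 'b': node 7→8  → match P3@[26:27],P4@[27:27]
i=28 'c': node 8→4 (fail-walked)
i=29 'a': node 4→5  → match P1@[28:29]
i=30 'b': node 5→2 (fail-walked)  → match P4@[30:30]
i=31 'a': node 2→1 (fail-walked)
i=32 'a': node 1→1 (fail-walked)
i=33 'c': node 1→6  → match P2@[32:33]
i=34 'c': node 6→4 (fail-walked)
i=35 'a': node 4→5  → match P1@[34:35]
i=36 'e': node 5→0 (fail-walked)
i=37 'a': node 0→1
i=38 'd': node 1→7 (fail-walked)
i=39 'b': node 7→8  → match P3@[38:39],P4@[39:39]
i=40 'a': node 8→1 (fail-walked)
i=41 'c': node 1→6  → match P2@[40:41]
i=42 'd': node 6→7 (fail-walked)
i=43 'c': node 7→4 (fail-walked)
i=44 'c': node 4→4 (fail-walked)
i=45 'c': node 4→4 (fail-walked)
i=46 'c': node 4→4 (fail-walked)
i=47 'b': node 4→9 (fail-walked)  → match P4@[47:47]
i=48 'c': node 9→4 (fail-walked)
i=49 'd': node 4→7 (fail-walked)
i=50 'd': node 7→7 (fail-walked)
i=51 'e': node 7→0 (fail-walked)
i=52 'b': node 0→9  → match P4@[52:52]

Matches: [[1,4],[2,0],[8,1],[9,4],[10,0],[11,3],[11,4],[13,4],[15,2],[17,1],[18,4],[19,0],[22,4],[23,0],[24,3],[24,4],[25,4],[27,3],[27,4],[29,1],[30,4],[33,2],[35,1],[39,3],[39,4],[41,2],[47,4],[52,4]]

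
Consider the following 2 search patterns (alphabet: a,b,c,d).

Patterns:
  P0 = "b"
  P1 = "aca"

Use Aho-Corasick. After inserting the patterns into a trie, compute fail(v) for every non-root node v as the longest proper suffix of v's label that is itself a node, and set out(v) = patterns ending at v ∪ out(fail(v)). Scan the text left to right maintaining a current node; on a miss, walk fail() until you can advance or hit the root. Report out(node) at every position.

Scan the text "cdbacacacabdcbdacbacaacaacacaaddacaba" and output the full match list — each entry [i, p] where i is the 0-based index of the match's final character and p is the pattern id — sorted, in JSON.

Build:
Trie nodes:
  n0 'ε': a→2 b→1
  n1 'b': ·  [P0 ends]
  n2 'a': c→3
  n3 'ac': a→4
  n4 'aca': ·  [P1 ends]

Failure links (BFS by depth):
  fail(1) 'b': from fail(0)=0 chase 'b': 0 ⇒ 0;  out={0}∪out(0)={0}
  fail(2) 'a': from fail(0)=0 chase 'a': 0 ⇒ 0;  out=∅∪out(0)=∅
  fail(3) 'ac': from fail(2)=0 chase 'c': 0 ⇒ 0;  out=∅∪out(0)=∅
  fail(4) 'aca': from fail(3)=0 chase 'a': 0 ⇒ 2;  out={1}∪out(2)={1}

Text stream:
[0] read 'c'  n0⇒n0
[1] read 'd'  n0⇒n0
[2] read 'b'  n0⇒n1  ** P0@[2:2]
[3] read 'a'  n1⇒n2 (via fail)
[4] read 'c'  n2⇒n3
[5] read 'a'  n3⇒n4  ** P1@[3:5]
[6] read 'c'  n4⇒n3 (via fail)
[7] read 'a'  n3⇒n4  ** P1@[5:7]
[8] read 'c'  n4⇒n3 (via fail)
[9] read 'a'  n3⇒n4  ** P1@[7:9]
[10] read 'b'  n4⇒n1 (via fail)  ** P0@[10:10]
[11] read 'd'  n1⇒n0 (via fail)
[12] read 'c'  n0⇒n0
[13] read 'b'  n0⇒n1  ** P0@[13:13]
[14] read 'd'  n1⇒n0 (via fail)
[15] read 'a'  n0⇒n2
[16] read 'c'  n2⇒n3
[17] read 'b'  n3⇒n1 (via fail)  ** P0@[17:17]
[18] read 'a'  n1⇒n2 (via fail)
[19] read 'c'  n2⇒n3
[20] read 'a'  n3⇒n4  ** P1@[18:20]
[21] read 'a'  n4⇒n2 (via fail)
[22] read 'c'  n2⇒n3
[23] read 'a'  n3⇒n4  ** P1@[21:23]
[24] read 'a'  n4⇒n2 (via fail)
[25] read 'c'  n2⇒n3
[26] read 'a'  n3⇒n4  ** P1@[24:26]
[27] read 'c'  n4⇒n3 (via fail)
[28] read 'a'  n3⇒n4  ** P1@[26:28]
[29] read 'a'  n4⇒n2 (via fail)
[30] read 'd'  n2⇒n0 (via fail)
[31] read 'd'  n0⇒n0
[32] read 'a'  n0⇒n2
[33] read 'c'  n2⇒n3
[34] read 'a'  n3⇒n4  ** P1@[32:34]
[35] read 'b'  n4⇒n1 (via fail)  ** P0@[35:35]
[36] read 'a'  n1⇒n2 (via fail)

Matches: [[2,0],[5,1],[7,1],[9,1],[10,0],[13,0],[17,0],[20,1],[23,1],[26,1],[28,1],[34,1],[35,0]]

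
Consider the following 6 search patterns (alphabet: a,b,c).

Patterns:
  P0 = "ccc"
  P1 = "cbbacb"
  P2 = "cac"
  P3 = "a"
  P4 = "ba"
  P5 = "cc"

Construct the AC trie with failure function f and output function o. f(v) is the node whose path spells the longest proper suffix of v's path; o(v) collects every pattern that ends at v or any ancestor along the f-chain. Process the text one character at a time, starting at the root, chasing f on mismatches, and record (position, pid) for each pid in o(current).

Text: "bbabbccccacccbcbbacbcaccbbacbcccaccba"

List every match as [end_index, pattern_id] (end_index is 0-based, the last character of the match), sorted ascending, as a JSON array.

Build automaton:
Trie (insert patterns):
  n0 'ε': a→11 b→12 c→1
  n1 'c': a→9 b→4 c→2
  n2 'cc': c→3  ←P5
  n3 'ccc': ·  ←P0
  n4 'cb': b→5
  n5 'cbb': a→6
  n6 'cbba': c→7
  n7 'cbbac': b→8
  n8 'cbbacb': ·  ←P1
  n9 'ca': c→10
  n10 'cac': ·  ←P2
  n11 'a': ·  ←P3
  n12 'b': a→13
  n13 'ba': ·  ←P4

Failure links (BFS by depth):
  n1('c'): parent n0 fail=0; on 'c' 0 → fail=0;  out ∅∪∅=∅
  n11('a'): parent n0 fail=0; on 'a' 0 → fail=0;  out {3}∪∅={3}
  n12('b'): parent n0 fail=0; on 'b' 0 → fail=0;  out ∅∪∅=∅
  n2('cc'): parent n1 fail=0; on 'c' 0 → fail=1;  out {5}∪∅={5}
  n4('cb'): parent n1 fail=0; on 'b' 0 → fail=12;  out ∅∪∅=∅
  n9('ca'): parent n1 fail=0; on 'a' 0 → fail=11;  out ∅∪{3}={3}
  n13('ba'): parent n12 fail=0; on 'a' 0 → fail=11;  out {4}∪{3}={3,4}
  n3('ccc'): parent n2 fail=1; on 'c' 1 → fail=2;  out {0}∪{5}={0,5}
  n5('cbb'): parent n4 fail=12; on 'b' 12→0 → fail=12;  out ∅∪∅=∅
  n10('cac'): parent n9 fail=11; on 'c' 11→0 → fail=1;  out {2}∪∅={2}
  n6('cbba'): parent n5 fail=12; on 'a' 12 → fail=13;  out ∅∪{3,4}={3,4}
  n7('cbbac'): parent n6 fail=13; on 'c' 13→11→0 → fail=1;  out ∅∪∅=∅
  n8('cbbacb'): parent n7 fail=1; on 'b' 1 → fail=4;  out {1}∪∅={1}

Text stream:
i=0 'b': node 0→12
i=1 'b': node 12→12 ·f
i=2 'a': node 12→13  → match P3@[2:2],P4@[1:2]
i=3 'b': node 13→12 ·f
i=4 'b': node 12→12 ·f
i=5 'c': node 12→1 ·f
i=6 'c': node 1→2  → match P5@[5:6]
i=7 'c': node 2→3  → match P0@[5:7],P5@[6:7]
i=8 'c': node 3→3 ·f  → match P0@[6:8],P5@[7:8]
i=9 'a': node 3→9 ·f  → match P3@[9:9]
i=10 'c': node 9→10  → match P2@[8:10]
i=11 'c': node 10→2 ·f  → match P5@[10:11]
i=12 'c': node 2→3  → match P0@[10:12],P5@[11:12]
i=13 'b': node 3→4 ·f
i=14 'c': node 4→1 ·f
i=15 'b': node 1→4
i=16 'b': node 4→5
i=17 'a': node 5→6  → match P3@[17:17],P4@[16:17]
i=18 'c': node 6→7
i=19 'b': node 7→8  → match P1@[14:19]
i=20 'c': node 8→1 ·f
i=21 'a': node 1→9  → match P3@[21:21]
i=22 'c': node 9→10  → match P2@[20:22]
i=23 'c': node 10→2 ·f  → match P5@[22:23]
i=24 'b': node 2→4 ·f
i=25 'b': node 4→5
i=26 'a': node 5→6  → match P3@[26:26],P4@[25:26]
i=27 'c': node 6→7
i=28 'b': node 7→8  → match P1@[23:28]
i=29 'c': node 8→1 ·f
i=30 'c': node 1→2  → match P5@[29:30]
i=31 'c': node 2→3  → match P0@[29:31],P5@[30:31]
i=32 'a': node 3→9 ·f  → match P3@[32:32]
i=33 'c': node 9→10  → match P2@[31:33]
i=34 'c': node 10→2 ·f  → match P5@[33:34]
i=35 'b': node 2→4 ·f
i=36 'a': node 4→13 ·f  → match P3@[36:36],P4@[35:36]

Matches: [[2,3],[2,4],[6,5],[7,0],[7,5],[8,0],[8,5],[9,3],[10,2],[11,5],[12,0],[12,5],[17,3],[17,4],[19,1],[21,3],[22,2],[23,5],[26,3],[26,4],[28,1],[30,5],[31,0],[31,5],[32,3],[33,2],[34,5],[36,3],[36,4]]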